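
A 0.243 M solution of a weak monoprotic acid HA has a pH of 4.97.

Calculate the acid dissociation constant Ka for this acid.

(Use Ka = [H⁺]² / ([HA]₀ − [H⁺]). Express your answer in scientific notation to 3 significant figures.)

[H⁺] = 10^(−pH) = 10^(−4.97) = 1.072e-05 M. For HA ⇌ H⁺ + A⁻, Ka = [H⁺][A⁻]/[HA] = [H⁺]² / ([HA]₀ − [H⁺]) = (1.072e-05)² / (0.243 − 1.072e-05) = 4.73e-10.

K_a = 4.73e-10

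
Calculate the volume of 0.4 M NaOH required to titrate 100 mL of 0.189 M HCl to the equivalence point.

At equivalence: moles acid = moles base. moles HCl = 0.189 × 100/1000 = 0.0189 mol. V_base = moles / 0.4 × 1000 = 47.2 mL.

V_{base} = 47.2 mL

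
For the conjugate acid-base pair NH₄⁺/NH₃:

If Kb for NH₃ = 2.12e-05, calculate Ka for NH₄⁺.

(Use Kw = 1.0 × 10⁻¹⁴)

For a conjugate pair Ka × Kb = Kw, so Ka = Kw/Kb = 1.0 × 10⁻¹⁴ / 2.12e-05 = 4.72e-10.

K_a = 4.72e-10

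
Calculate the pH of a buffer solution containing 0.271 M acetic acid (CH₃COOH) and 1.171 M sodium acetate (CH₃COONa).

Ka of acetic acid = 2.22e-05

pKa = -log(2.22e-05) = 4.65. pH = pKa + log([A⁻]/[HA]) = 4.65 + log(1.171/0.271)

pH = 5.29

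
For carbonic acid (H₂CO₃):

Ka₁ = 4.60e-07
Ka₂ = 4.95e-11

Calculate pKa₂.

pKa₂ = -log(Ka₂) = -log(4.95e-11) = 10.31.

pK_{a2} = 10.31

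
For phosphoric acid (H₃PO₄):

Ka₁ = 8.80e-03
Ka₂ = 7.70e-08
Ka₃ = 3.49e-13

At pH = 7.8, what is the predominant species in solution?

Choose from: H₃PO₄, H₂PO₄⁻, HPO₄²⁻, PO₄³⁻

pKa₁ = 2.06, pKa₂ = 7.11, pKa₃ = 12.46. For a polyprotic acid the predominant species crosses at each pKa: below pKa_n the protonated form dominates, above it the deprotonated form does. At pH = 7.8, the predominant species is HPO₄²⁻.

HPO₄²⁻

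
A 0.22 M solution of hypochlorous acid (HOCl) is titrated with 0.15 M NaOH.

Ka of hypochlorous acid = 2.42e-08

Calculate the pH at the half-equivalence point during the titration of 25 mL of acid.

At half-equivalence [HA] = [A⁻], so Henderson-Hasselbalch gives pH = pKa = -log(2.42e-08) = 7.62.

pH = pKa = 7.62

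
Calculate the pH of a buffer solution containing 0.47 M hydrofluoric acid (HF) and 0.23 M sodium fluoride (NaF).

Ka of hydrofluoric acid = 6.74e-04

pKa = -log(6.74e-04) = 3.17. pH = pKa + log([A⁻]/[HA]) = 3.17 + log(0.23/0.47)

pH = 2.86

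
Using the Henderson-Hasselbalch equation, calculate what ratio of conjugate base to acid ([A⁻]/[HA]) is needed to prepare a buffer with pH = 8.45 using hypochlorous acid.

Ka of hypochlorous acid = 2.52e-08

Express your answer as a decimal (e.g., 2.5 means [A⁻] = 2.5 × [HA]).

pKa = -log(2.52e-08) = 7.5986. pH = pKa + log([A⁻]/[HA]), so log([A⁻]/[HA]) = pH − pKa = 8.45 − 7.5986 = 0.8514. [A⁻]/[HA] = 10^(0.8514) = 7.10

[A⁻]/[HA] = 7.10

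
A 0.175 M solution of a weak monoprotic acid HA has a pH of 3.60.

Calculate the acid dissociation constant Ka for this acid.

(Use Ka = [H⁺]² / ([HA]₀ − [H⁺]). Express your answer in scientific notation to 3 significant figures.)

[H⁺] = 10^(−pH) = 10^(−3.60) = 2.512e-04 M. For HA ⇌ H⁺ + A⁻, Ka = [H⁺][A⁻]/[HA] = [H⁺]² / ([HA]₀ − [H⁺]) = (2.512e-04)² / (0.175 − 2.512e-04) = 3.61e-07.

K_a = 3.61e-07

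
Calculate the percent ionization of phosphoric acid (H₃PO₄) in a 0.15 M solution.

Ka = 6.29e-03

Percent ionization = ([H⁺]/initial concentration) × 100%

Using Ka equilibrium: x² + Ka×x - Ka×C = 0. Solving: [H⁺] = 2.7732e-02. Percent = (2.7732e-02/0.15) × 100

Percent ionization = 18.5%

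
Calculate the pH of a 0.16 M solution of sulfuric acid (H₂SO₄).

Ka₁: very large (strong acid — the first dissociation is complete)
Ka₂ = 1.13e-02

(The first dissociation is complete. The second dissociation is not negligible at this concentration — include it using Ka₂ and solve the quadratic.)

First dissociation is complete: [H⁺]₀ = [HSO₄⁻]₀ = C = 0.16 M. Second dissociation HSO₄⁻ ⇌ H⁺ + SO₄²⁻: let x = [SO₄²⁻]. Ka₂ = (C + x)·x / (C − x) = 1.13e-02 → x² + (C + Ka₂)·x − Ka₂·C = 0 → x² + 0.17130·x − 1.808e-03 = 0. x = (−0.17130 + √(0.17130² + 4 × 1.808e-03)) / 2 = 9.9739e-03 M. [H⁺] = C + x = 0.16 + 9.9739e-03 = 1.6997e-01 M. pH = -log(1.6997e-01) = 0.77.

pH = 0.77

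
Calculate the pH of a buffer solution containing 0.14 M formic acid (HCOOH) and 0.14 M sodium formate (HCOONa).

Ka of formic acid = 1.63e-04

pKa = -log(1.63e-04) = 3.79. pH = pKa + log([A⁻]/[HA]) = 3.79 + log(0.14/0.14)

pH = 3.79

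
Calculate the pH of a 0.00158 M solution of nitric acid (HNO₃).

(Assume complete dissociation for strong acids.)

[H⁺] = 0.00158 M for strong acid. pH = -log[H⁺] = -log(0.00158)

pH = 2.80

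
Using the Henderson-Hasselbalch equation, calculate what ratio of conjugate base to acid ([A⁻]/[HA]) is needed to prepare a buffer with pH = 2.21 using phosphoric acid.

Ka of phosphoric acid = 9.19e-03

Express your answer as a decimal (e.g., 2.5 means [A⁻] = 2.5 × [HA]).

pKa = -log(9.19e-03) = 2.0367. pH = pKa + log([A⁻]/[HA]), so log([A⁻]/[HA]) = pH − pKa = 2.21 − 2.0367 = 0.1733. [A⁻]/[HA] = 10^(0.1733) = 1.49

[A⁻]/[HA] = 1.49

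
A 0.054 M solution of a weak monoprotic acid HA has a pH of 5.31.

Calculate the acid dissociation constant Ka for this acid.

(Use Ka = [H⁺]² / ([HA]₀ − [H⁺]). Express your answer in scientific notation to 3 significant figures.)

[H⁺] = 10^(−pH) = 10^(−5.31) = 4.898e-06 M. For HA ⇌ H⁺ + A⁻, Ka = [H⁺][A⁻]/[HA] = [H⁺]² / ([HA]₀ − [H⁺]) = (4.898e-06)² / (0.054 − 4.898e-06) = 4.44e-10.

K_a = 4.44e-10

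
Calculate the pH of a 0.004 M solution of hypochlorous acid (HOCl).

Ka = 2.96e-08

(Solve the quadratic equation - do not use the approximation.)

x² + Ka×x - Ka×C = 0. Using quadratic formula: [H⁺] = 1.0866e-05

pH = 4.96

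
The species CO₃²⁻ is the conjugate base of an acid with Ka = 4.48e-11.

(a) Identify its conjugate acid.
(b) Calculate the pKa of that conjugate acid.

(a) The conjugate acid is formed by adding one H⁺ to CO₃²⁻, giving HCO₃⁻. (b) pKa = -log(Ka) = -log(4.48e-11) = 10.35.

Conjugate acid: HCO₃⁻; pK_a = 10.35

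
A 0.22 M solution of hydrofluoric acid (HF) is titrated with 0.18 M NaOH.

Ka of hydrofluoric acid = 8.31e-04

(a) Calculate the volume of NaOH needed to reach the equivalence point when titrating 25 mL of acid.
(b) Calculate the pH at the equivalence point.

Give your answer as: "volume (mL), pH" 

moles acid = 0.22 × 25/1000 = 0.0055 mol; V_base = moles/0.18 × 1000 = 30.6 mL. At equivalence only the conjugate base is present: [A⁻] = 0.0055/0.056 = 9.9000e-02 M. Kb = Kw/Ka = 1.20e-11; [OH⁻] = √(Kb × [A⁻]) = 1.0915e-06; pOH = 5.96; pH = 14 - pOH = 8.04.

V = 30.6 mL, pH = 8.04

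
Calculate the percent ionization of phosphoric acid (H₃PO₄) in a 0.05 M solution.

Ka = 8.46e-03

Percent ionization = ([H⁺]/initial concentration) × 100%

Using Ka equilibrium: x² + Ka×x - Ka×C = 0. Solving: [H⁺] = 1.6767e-02. Percent = (1.6767e-02/0.05) × 100

Percent ionization = 33.5%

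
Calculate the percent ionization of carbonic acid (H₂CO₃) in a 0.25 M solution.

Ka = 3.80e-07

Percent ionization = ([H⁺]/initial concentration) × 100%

Using Ka equilibrium: x² + Ka×x - Ka×C = 0. Solving: [H⁺] = 3.0803e-04. Percent = (3.0803e-04/0.25) × 100

Percent ionization = 0.123%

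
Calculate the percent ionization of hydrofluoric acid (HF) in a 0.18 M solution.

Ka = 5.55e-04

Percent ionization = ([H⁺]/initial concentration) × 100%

Using Ka equilibrium: x² + Ka×x - Ka×C = 0. Solving: [H⁺] = 9.7214e-03. Percent = (9.7214e-03/0.18) × 100

Percent ionization = 5.4%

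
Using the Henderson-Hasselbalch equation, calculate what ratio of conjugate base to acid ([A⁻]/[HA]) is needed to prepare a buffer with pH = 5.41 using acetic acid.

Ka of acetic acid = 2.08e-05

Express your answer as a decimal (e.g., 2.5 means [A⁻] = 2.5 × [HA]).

pKa = -log(2.08e-05) = 4.6819. pH = pKa + log([A⁻]/[HA]), so log([A⁻]/[HA]) = pH − pKa = 5.41 − 4.6819 = 0.7281. [A⁻]/[HA] = 10^(0.7281) = 5.35

[A⁻]/[HA] = 5.35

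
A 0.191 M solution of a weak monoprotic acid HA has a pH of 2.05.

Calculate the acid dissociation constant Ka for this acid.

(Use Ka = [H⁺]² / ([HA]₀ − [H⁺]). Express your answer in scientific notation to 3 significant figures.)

[H⁺] = 10^(−pH) = 10^(−2.05) = 8.913e-03 M. For HA ⇌ H⁺ + A⁻, Ka = [H⁺][A⁻]/[HA] = [H⁺]² / ([HA]₀ − [H⁺]) = (8.913e-03)² / (0.191 − 8.913e-03) = 4.36e-04.

K_a = 4.36e-04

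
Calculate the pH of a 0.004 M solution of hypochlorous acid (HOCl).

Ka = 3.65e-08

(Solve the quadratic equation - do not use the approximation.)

x² + Ka×x - Ka×C = 0. Using quadratic formula: [H⁺] = 1.2065e-05

pH = 4.92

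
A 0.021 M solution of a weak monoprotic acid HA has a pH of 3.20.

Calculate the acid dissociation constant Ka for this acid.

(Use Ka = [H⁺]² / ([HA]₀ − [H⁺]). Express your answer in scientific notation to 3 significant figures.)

[H⁺] = 10^(−pH) = 10^(−3.20) = 6.310e-04 M. For HA ⇌ H⁺ + A⁻, Ka = [H⁺][A⁻]/[HA] = [H⁺]² / ([HA]₀ − [H⁺]) = (6.310e-04)² / (0.021 − 6.310e-04) = 1.95e-05.

K_a = 1.95e-05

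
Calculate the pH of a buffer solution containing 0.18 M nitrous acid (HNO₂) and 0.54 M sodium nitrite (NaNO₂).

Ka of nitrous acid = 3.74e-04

pKa = -log(3.74e-04) = 3.43. pH = pKa + log([A⁻]/[HA]) = 3.43 + log(0.54/0.18)

pH = 3.90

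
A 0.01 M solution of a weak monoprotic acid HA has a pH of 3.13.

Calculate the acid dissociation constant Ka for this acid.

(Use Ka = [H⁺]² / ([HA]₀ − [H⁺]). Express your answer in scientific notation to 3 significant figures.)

[H⁺] = 10^(−pH) = 10^(−3.13) = 7.413e-04 M. For HA ⇌ H⁺ + A⁻, Ka = [H⁺][A⁻]/[HA] = [H⁺]² / ([HA]₀ − [H⁺]) = (7.413e-04)² / (0.01 − 7.413e-04) = 5.94e-05.

K_a = 5.94e-05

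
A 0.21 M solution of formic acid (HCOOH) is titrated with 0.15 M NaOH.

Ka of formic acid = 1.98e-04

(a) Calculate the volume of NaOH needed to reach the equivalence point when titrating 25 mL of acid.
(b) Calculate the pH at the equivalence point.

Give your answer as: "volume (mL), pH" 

moles acid = 0.21 × 25/1000 = 0.00525 mol; V_base = moles/0.15 × 1000 = 35.0 mL. At equivalence only the conjugate base is present: [A⁻] = 0.00525/0.060 = 8.7500e-02 M. Kb = Kw/Ka = 5.05e-11; [OH⁻] = √(Kb × [A⁻]) = 2.1022e-06; pOH = 5.68; pH = 14 - pOH = 8.32.

V = 35.0 mL, pH = 8.32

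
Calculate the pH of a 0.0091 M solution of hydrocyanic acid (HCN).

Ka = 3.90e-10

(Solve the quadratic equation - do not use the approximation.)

x² + Ka×x - Ka×C = 0. Using quadratic formula: [H⁺] = 1.8837e-06

pH = 5.72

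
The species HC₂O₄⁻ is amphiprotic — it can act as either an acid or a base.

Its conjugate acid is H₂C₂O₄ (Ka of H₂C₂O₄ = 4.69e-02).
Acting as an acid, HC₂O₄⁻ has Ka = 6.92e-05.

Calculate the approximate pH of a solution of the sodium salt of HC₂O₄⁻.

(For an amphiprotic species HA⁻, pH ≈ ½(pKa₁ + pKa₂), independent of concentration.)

pKa₁ = -log(4.69e-02) = 1.33; pKa₂ = -log(6.92e-05) = 4.16. For an amphiprotic species, pH ≈ ½(pKa₁ + pKa₂) = ½(1.33 + 4.16) = 2.74.

pH = 2.74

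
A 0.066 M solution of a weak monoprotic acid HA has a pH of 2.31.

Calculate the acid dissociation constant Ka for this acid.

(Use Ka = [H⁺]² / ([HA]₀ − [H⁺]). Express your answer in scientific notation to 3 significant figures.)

[H⁺] = 10^(−pH) = 10^(−2.31) = 4.898e-03 M. For HA ⇌ H⁺ + A⁻, Ka = [H⁺][A⁻]/[HA] = [H⁺]² / ([HA]₀ − [H⁺]) = (4.898e-03)² / (0.066 − 4.898e-03) = 3.93e-04.

K_a = 3.93e-04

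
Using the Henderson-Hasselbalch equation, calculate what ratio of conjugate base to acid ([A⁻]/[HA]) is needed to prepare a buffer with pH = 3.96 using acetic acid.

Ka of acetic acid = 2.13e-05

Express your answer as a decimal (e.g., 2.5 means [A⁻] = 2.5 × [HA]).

pKa = -log(2.13e-05) = 4.6716. pH = pKa + log([A⁻]/[HA]), so log([A⁻]/[HA]) = pH − pKa = 3.96 − 4.6716 = -0.7116. [A⁻]/[HA] = 10^(-0.7116) = 0.194

[A⁻]/[HA] = 0.194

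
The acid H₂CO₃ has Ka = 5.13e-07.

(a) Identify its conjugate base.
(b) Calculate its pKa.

(a) The conjugate base is formed by removing one H⁺ from H₂CO₃, giving HCO₃⁻. (b) pKa = -log(Ka) = -log(5.13e-07) = 6.29.

Conjugate base: HCO₃⁻; pK_a = 6.29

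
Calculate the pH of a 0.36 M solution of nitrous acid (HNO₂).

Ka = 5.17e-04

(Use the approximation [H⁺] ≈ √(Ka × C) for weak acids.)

[H⁺] = √(Ka × C) = √(5.17e-04 × 0.36) = 1.3643e-02. pH = -log(1.3643e-02)

pH = 1.87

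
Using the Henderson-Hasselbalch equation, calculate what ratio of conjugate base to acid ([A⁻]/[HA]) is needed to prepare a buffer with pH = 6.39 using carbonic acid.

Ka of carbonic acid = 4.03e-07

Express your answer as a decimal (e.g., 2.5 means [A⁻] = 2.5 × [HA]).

pKa = -log(4.03e-07) = 6.3947. pH = pKa + log([A⁻]/[HA]), so log([A⁻]/[HA]) = pH − pKa = 6.39 − 6.3947 = -0.0047. [A⁻]/[HA] = 10^(-0.0047) = 0.989

[A⁻]/[HA] = 0.989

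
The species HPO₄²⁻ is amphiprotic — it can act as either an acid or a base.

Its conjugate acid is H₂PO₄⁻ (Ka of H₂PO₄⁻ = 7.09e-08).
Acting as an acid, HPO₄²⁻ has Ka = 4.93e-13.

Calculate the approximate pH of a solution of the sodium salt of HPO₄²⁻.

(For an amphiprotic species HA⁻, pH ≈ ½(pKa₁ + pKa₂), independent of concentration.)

pKa₁ = -log(7.09e-08) = 7.15; pKa₂ = -log(4.93e-13) = 12.31. For an amphiprotic species, pH ≈ ½(pKa₁ + pKa₂) = ½(7.15 + 12.31) = 9.73.

pH = 9.73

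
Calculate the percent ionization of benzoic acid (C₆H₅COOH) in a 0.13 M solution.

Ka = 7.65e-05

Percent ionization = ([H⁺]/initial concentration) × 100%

Using Ka equilibrium: x² + Ka×x - Ka×C = 0. Solving: [H⁺] = 3.1156e-03. Percent = (3.1156e-03/0.13) × 100

Percent ionization = 2.4%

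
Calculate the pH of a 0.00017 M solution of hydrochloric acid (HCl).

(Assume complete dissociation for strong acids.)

[H⁺] = 0.00017 M for strong acid. pH = -log[H⁺] = -log(0.00017)

pH = 3.77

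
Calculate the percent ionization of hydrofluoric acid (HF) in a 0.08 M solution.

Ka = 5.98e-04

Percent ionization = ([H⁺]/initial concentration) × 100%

Using Ka equilibrium: x² + Ka×x - Ka×C = 0. Solving: [H⁺] = 6.6241e-03. Percent = (6.6241e-03/0.08) × 100

Percent ionization = 8.28%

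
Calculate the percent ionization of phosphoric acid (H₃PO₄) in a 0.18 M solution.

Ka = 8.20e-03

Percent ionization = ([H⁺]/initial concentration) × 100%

Using Ka equilibrium: x² + Ka×x - Ka×C = 0. Solving: [H⁺] = 3.4537e-02. Percent = (3.4537e-02/0.18) × 100

Percent ionization = 19.2%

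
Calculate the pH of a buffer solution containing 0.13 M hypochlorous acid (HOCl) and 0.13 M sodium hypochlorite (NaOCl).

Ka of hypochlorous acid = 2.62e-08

pKa = -log(2.62e-08) = 7.58. pH = pKa + log([A⁻]/[HA]) = 7.58 + log(0.13/0.13)

pH = 7.58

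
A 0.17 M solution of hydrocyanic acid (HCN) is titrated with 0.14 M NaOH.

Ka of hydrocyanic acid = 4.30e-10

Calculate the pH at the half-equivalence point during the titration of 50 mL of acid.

At half-equivalence [HA] = [A⁻], so Henderson-Hasselbalch gives pH = pKa = -log(4.30e-10) = 9.37.

pH = pKa = 9.37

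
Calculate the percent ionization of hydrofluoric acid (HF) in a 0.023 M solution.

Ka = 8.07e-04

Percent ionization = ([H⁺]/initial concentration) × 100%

Using Ka equilibrium: x² + Ka×x - Ka×C = 0. Solving: [H⁺] = 3.9236e-03. Percent = (3.9236e-03/0.023) × 100

Percent ionization = 17.1%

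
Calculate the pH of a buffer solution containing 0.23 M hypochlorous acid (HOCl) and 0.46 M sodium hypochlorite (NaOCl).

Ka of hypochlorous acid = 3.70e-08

pKa = -log(3.70e-08) = 7.43. pH = pKa + log([A⁻]/[HA]) = 7.43 + log(0.46/0.23)

pH = 7.73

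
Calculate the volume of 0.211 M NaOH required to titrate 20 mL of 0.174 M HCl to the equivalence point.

At equivalence: moles acid = moles base. moles HCl = 0.174 × 20/1000 = 0.00348 mol. V_base = moles / 0.211 × 1000 = 16.5 mL.

V_{base} = 16.5 mL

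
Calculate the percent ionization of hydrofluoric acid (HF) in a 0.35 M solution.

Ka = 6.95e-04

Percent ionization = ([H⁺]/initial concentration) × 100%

Using Ka equilibrium: x² + Ka×x - Ka×C = 0. Solving: [H⁺] = 1.5253e-02. Percent = (1.5253e-02/0.35) × 100

Percent ionization = 4.36%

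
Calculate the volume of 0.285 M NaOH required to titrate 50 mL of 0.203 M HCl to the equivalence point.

At equivalence: moles acid = moles base. moles HCl = 0.203 × 50/1000 = 0.01015 mol. V_base = moles / 0.285 × 1000 = 35.6 mL.

V_{base} = 35.6 mL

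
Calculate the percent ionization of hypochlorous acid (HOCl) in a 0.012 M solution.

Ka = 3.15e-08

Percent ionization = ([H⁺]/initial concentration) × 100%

Using Ka equilibrium: x² + Ka×x - Ka×C = 0. Solving: [H⁺] = 1.9426e-05. Percent = (1.9426e-05/0.012) × 100

Percent ionization = 0.162%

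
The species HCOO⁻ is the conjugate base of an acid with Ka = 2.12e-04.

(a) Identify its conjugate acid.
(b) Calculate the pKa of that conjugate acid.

(a) The conjugate acid is formed by adding one H⁺ to HCOO⁻, giving HCOOH. (b) pKa = -log(Ka) = -log(2.12e-04) = 3.67.

Conjugate acid: HCOOH; pK_a = 3.67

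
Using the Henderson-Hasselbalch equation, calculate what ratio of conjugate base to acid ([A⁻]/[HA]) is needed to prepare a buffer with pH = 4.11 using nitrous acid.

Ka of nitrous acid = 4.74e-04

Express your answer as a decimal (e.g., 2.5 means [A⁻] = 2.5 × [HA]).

pKa = -log(4.74e-04) = 3.3242. pH = pKa + log([A⁻]/[HA]), so log([A⁻]/[HA]) = pH − pKa = 4.11 − 3.3242 = 0.7858. [A⁻]/[HA] = 10^(0.7858) = 6.11

[A⁻]/[HA] = 6.11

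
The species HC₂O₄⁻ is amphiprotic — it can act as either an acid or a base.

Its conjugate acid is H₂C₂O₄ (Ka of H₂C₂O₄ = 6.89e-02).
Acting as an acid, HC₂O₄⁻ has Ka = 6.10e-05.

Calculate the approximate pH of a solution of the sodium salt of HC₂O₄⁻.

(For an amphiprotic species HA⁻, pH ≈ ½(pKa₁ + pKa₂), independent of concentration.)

pKa₁ = -log(6.89e-02) = 1.16; pKa₂ = -log(6.10e-05) = 4.21. For an amphiprotic species, pH ≈ ½(pKa₁ + pKa₂) = ½(1.16 + 4.21) = 2.69.

pH = 2.69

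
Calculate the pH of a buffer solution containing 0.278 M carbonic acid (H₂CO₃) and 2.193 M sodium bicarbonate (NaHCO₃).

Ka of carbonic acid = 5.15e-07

pKa = -log(5.15e-07) = 6.29. pH = pKa + log([A⁻]/[HA]) = 6.29 + log(2.193/0.278)

pH = 7.19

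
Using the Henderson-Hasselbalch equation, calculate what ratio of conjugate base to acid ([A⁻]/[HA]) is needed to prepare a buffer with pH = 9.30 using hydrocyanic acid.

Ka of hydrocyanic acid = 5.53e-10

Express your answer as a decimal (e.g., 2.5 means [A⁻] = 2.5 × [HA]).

pKa = -log(5.53e-10) = 9.2573. pH = pKa + log([A⁻]/[HA]), so log([A⁻]/[HA]) = pH − pKa = 9.30 − 9.2573 = 0.0427. [A⁻]/[HA] = 10^(0.0427) = 1.10

[A⁻]/[HA] = 1.10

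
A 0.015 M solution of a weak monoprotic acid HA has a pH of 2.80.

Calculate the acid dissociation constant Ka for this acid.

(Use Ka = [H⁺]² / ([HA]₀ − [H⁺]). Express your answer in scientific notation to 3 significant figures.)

[H⁺] = 10^(−pH) = 10^(−2.80) = 1.585e-03 M. For HA ⇌ H⁺ + A⁻, Ka = [H⁺][A⁻]/[HA] = [H⁺]² / ([HA]₀ − [H⁺]) = (1.585e-03)² / (0.015 − 1.585e-03) = 1.87e-04.

K_a = 1.87e-04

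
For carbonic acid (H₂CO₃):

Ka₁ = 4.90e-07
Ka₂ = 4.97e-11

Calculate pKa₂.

pKa₂ = -log(Ka₂) = -log(4.97e-11) = 10.30.

pK_{a2} = 10.30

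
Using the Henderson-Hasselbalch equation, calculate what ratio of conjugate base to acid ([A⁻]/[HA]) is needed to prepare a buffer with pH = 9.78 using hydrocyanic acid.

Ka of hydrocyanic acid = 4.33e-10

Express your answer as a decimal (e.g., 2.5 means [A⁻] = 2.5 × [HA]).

pKa = -log(4.33e-10) = 9.3635. pH = pKa + log([A⁻]/[HA]), so log([A⁻]/[HA]) = pH − pKa = 9.78 − 9.3635 = 0.4165. [A⁻]/[HA] = 10^(0.4165) = 2.61

[A⁻]/[HA] = 2.61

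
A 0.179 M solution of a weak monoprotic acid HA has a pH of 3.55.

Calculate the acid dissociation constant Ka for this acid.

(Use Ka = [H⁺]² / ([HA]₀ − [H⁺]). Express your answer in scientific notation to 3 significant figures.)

[H⁺] = 10^(−pH) = 10^(−3.55) = 2.818e-04 M. For HA ⇌ H⁺ + A⁻, Ka = [H⁺][A⁻]/[HA] = [H⁺]² / ([HA]₀ − [H⁺]) = (2.818e-04)² / (0.179 − 2.818e-04) = 4.44e-07.

K_a = 4.44e-07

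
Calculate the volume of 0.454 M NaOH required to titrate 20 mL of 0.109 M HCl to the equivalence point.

At equivalence: moles acid = moles base. moles HCl = 0.109 × 20/1000 = 0.00218 mol. V_base = moles / 0.454 × 1000 = 4.8 mL.

V_{base} = 4.8 mL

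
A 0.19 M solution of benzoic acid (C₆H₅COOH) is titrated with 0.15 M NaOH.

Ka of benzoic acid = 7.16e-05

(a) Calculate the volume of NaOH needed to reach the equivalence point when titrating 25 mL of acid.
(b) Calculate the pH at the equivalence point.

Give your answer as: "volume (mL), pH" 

moles acid = 0.19 × 25/1000 = 0.00475 mol; V_base = moles/0.15 × 1000 = 31.7 mL. At equivalence only the conjugate base is present: [A⁻] = 0.00475/0.057 = 8.3824e-02 M. Kb = Kw/Ka = 1.40e-10; [OH⁻] = √(Kb × [A⁻]) = 3.4216e-06; pOH = 5.47; pH = 14 - pOH = 8.53.

V = 31.7 mL, pH = 8.53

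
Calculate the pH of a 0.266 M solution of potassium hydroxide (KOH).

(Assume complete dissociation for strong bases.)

[OH⁻] = 0.266 M for strong base. pOH = -log[OH⁻] = 0.58, pH = 14 - pOH

pH = 13.42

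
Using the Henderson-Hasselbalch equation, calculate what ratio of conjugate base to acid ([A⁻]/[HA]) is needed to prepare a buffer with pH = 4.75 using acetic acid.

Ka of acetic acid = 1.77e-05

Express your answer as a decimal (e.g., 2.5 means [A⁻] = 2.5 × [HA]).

pKa = -log(1.77e-05) = 4.7520. pH = pKa + log([A⁻]/[HA]), so log([A⁻]/[HA]) = pH − pKa = 4.75 − 4.7520 = -0.0020. [A⁻]/[HA] = 10^(-0.0020) = 0.995

[A⁻]/[HA] = 0.995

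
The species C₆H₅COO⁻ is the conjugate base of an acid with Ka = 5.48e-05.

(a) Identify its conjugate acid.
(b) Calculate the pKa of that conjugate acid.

(a) The conjugate acid is formed by adding one H⁺ to C₆H₅COO⁻, giving C₆H₅COOH. (b) pKa = -log(Ka) = -log(5.48e-05) = 4.26.

Conjugate acid: C₆H₅COOH; pK_a = 4.26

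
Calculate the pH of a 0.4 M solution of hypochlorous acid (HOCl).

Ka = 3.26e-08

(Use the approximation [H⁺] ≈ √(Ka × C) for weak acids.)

[H⁺] = √(Ka × C) = √(3.26e-08 × 0.4) = 1.1419e-04. pH = -log(1.1419e-04)

pH = 3.94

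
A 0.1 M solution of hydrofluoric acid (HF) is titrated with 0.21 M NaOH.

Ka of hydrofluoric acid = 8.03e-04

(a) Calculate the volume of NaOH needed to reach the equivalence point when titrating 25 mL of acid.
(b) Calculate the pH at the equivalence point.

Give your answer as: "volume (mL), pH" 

moles acid = 0.1 × 25/1000 = 0.0025 mol; V_base = moles/0.21 × 1000 = 11.9 mL. At equivalence only the conjugate base is present: [A⁻] = 0.0025/0.037 = 6.7742e-02 M. Kb = Kw/Ka = 1.25e-11; [OH⁻] = √(Kb × [A⁻]) = 9.1848e-07; pOH = 6.04; pH = 14 - pOH = 7.96.

V = 11.9 mL, pH = 7.96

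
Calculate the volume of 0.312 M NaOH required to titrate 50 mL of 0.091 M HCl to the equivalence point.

At equivalence: moles acid = moles base. moles HCl = 0.091 × 50/1000 = 0.00455 mol. V_base = moles / 0.312 × 1000 = 14.6 mL.

V_{base} = 14.6 mL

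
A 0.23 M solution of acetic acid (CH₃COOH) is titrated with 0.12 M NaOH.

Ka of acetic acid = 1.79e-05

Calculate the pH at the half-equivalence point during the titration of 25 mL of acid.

At half-equivalence [HA] = [A⁻], so Henderson-Hasselbalch gives pH = pKa = -log(1.79e-05) = 4.75.

pH = pKa = 4.75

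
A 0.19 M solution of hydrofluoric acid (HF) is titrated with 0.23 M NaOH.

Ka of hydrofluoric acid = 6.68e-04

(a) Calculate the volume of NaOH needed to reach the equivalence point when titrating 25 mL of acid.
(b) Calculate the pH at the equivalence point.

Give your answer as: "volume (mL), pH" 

moles acid = 0.19 × 25/1000 = 0.00475 mol; V_base = moles/0.23 × 1000 = 20.7 mL. At equivalence only the conjugate base is present: [A⁻] = 0.00475/0.046 = 1.0405e-01 M. Kb = Kw/Ka = 1.50e-11; [OH⁻] = √(Kb × [A⁻]) = 1.2480e-06; pOH = 5.90; pH = 14 - pOH = 8.10.

V = 20.7 mL, pH = 8.10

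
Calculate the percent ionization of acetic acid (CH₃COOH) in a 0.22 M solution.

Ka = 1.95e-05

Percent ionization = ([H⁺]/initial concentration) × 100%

Using Ka equilibrium: x² + Ka×x - Ka×C = 0. Solving: [H⁺] = 2.0615e-03. Percent = (2.0615e-03/0.22) × 100

Percent ionization = 0.937%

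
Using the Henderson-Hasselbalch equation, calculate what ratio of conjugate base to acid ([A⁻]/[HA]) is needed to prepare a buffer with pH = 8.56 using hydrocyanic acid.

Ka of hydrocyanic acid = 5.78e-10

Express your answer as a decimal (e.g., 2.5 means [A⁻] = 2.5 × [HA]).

pKa = -log(5.78e-10) = 9.2381. pH = pKa + log([A⁻]/[HA]), so log([A⁻]/[HA]) = pH − pKa = 8.56 − 9.2381 = -0.6781. [A⁻]/[HA] = 10^(-0.6781) = 0.210

[A⁻]/[HA] = 0.210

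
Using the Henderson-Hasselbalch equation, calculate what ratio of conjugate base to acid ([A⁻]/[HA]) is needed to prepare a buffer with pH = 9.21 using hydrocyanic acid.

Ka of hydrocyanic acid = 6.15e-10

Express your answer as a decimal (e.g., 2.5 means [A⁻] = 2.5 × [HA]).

pKa = -log(6.15e-10) = 9.2111. pH = pKa + log([A⁻]/[HA]), so log([A⁻]/[HA]) = pH − pKa = 9.21 − 9.2111 = -0.0011. [A⁻]/[HA] = 10^(-0.0011) = 0.997

[A⁻]/[HA] = 0.997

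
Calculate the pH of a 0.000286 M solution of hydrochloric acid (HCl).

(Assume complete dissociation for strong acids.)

[H⁺] = 0.000286 M for strong acid. pH = -log[H⁺] = -log(0.000286)

pH = 3.54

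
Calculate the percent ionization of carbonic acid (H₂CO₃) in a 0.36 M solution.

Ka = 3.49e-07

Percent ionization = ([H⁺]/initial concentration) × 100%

Using Ka equilibrium: x² + Ka×x - Ka×C = 0. Solving: [H⁺] = 3.5428e-04. Percent = (3.5428e-04/0.36) × 100

Percent ionization = 0.0984%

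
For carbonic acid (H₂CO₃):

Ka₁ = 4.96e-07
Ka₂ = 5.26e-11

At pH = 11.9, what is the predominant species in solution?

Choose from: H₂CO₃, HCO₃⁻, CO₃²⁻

pKa₁ = 6.30, pKa₂ = 10.28. For a polyprotic acid the predominant species crosses at each pKa: below pKa_n the protonated form dominates, above it the deprotonated form does. At pH = 11.9, the predominant species is CO₃²⁻.

CO₃²⁻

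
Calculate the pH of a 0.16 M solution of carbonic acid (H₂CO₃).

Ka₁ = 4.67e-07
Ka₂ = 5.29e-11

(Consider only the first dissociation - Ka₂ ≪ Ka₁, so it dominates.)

First dissociation dominates. From Ka₁ = [H⁺][HA⁻]/[H₂A], x² + Ka₁·x − Ka₁·C = 0 with C = 0.16 M and Ka₁ = 4.67e-07. Solving: [H⁺] = (−Ka₁ + √(Ka₁² + 4·Ka₁·C)) / 2 = 2.7312e-04 M. pH = -log(2.7312e-04) = 3.56.

pH = 3.56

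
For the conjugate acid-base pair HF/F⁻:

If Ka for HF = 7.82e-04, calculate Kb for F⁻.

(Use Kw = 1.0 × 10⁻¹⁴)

For a conjugate pair Ka × Kb = Kw, so Kb = Kw/Ka = 1.0 × 10⁻¹⁴ / 7.82e-04 = 1.28e-11.

K_b = 1.28e-11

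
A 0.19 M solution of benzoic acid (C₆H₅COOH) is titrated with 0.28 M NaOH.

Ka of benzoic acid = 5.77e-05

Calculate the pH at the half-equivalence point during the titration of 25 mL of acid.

At half-equivalence [HA] = [A⁻], so Henderson-Hasselbalch gives pH = pKa = -log(5.77e-05) = 4.24.

pH = pKa = 4.24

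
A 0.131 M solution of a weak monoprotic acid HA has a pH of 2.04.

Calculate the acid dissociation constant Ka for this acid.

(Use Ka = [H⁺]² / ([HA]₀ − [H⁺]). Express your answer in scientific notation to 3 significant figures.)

[H⁺] = 10^(−pH) = 10^(−2.04) = 9.120e-03 M. For HA ⇌ H⁺ + A⁻, Ka = [H⁺][A⁻]/[HA] = [H⁺]² / ([HA]₀ − [H⁺]) = (9.120e-03)² / (0.131 − 9.120e-03) = 6.82e-04.

K_a = 6.82e-04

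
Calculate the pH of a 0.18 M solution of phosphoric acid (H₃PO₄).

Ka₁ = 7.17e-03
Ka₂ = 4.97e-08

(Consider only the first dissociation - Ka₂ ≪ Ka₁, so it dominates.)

First dissociation dominates. From Ka₁ = [H⁺][HA⁻]/[H₂A], x² + Ka₁·x − Ka₁·C = 0 with C = 0.18 M and Ka₁ = 7.17e-03. Solving: [H⁺] = (−Ka₁ + √(Ka₁² + 4·Ka₁·C)) / 2 = 3.2518e-02 M. pH = -log(3.2518e-02) = 1.49.

pH = 1.49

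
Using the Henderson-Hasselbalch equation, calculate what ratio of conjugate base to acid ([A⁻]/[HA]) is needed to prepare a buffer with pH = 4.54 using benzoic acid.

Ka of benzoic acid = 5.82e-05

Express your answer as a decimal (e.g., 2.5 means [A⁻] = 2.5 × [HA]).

pKa = -log(5.82e-05) = 4.2351. pH = pKa + log([A⁻]/[HA]), so log([A⁻]/[HA]) = pH − pKa = 4.54 − 4.2351 = 0.3049. [A⁻]/[HA] = 10^(0.3049) = 2.02

[A⁻]/[HA] = 2.02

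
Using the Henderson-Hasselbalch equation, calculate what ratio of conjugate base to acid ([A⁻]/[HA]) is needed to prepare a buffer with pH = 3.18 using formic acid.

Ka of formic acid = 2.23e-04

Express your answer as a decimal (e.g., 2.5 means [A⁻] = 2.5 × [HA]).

pKa = -log(2.23e-04) = 3.6517. pH = pKa + log([A⁻]/[HA]), so log([A⁻]/[HA]) = pH − pKa = 3.18 − 3.6517 = -0.4717. [A⁻]/[HA] = 10^(-0.4717) = 0.338

[A⁻]/[HA] = 0.338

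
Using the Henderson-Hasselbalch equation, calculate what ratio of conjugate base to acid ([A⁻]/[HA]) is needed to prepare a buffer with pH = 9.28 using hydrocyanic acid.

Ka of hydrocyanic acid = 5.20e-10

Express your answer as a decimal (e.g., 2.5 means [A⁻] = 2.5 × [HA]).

pKa = -log(5.20e-10) = 9.2840. pH = pKa + log([A⁻]/[HA]), so log([A⁻]/[HA]) = pH − pKa = 9.28 − 9.2840 = -0.0040. [A⁻]/[HA] = 10^(-0.0040) = 0.991

[A⁻]/[HA] = 0.991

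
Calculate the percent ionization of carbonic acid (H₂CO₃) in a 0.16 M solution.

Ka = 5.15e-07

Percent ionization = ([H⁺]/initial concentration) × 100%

Using Ka equilibrium: x² + Ka×x - Ka×C = 0. Solving: [H⁺] = 2.8680e-04. Percent = (2.8680e-04/0.16) × 100

Percent ionization = 0.179%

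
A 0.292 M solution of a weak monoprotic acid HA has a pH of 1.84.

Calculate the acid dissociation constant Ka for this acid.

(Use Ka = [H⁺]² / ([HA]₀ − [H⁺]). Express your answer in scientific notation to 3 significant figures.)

[H⁺] = 10^(−pH) = 10^(−1.84) = 1.445e-02 M. For HA ⇌ H⁺ + A⁻, Ka = [H⁺][A⁻]/[HA] = [H⁺]² / ([HA]₀ − [H⁺]) = (1.445e-02)² / (0.292 − 1.445e-02) = 7.53e-04.

K_a = 7.53e-04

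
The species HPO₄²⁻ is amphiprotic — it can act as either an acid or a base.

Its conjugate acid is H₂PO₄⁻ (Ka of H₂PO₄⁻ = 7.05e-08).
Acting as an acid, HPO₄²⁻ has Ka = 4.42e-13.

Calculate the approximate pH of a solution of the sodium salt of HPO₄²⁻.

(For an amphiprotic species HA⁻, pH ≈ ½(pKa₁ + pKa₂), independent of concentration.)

pKa₁ = -log(7.05e-08) = 7.15; pKa₂ = -log(4.42e-13) = 12.35. For an amphiprotic species, pH ≈ ½(pKa₁ + pKa₂) = ½(7.15 + 12.35) = 9.75.

pH = 9.75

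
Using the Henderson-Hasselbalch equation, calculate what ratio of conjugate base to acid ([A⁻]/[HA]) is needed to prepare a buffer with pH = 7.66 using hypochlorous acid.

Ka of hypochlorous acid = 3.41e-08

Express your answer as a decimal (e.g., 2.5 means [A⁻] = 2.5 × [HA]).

pKa = -log(3.41e-08) = 7.4672. pH = pKa + log([A⁻]/[HA]), so log([A⁻]/[HA]) = pH − pKa = 7.66 − 7.4672 = 0.1928. [A⁻]/[HA] = 10^(0.1928) = 1.56

[A⁻]/[HA] = 1.56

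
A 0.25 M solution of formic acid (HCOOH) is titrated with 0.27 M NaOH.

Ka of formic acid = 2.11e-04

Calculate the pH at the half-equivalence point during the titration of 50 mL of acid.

At half-equivalence [HA] = [A⁻], so Henderson-Hasselbalch gives pH = pKa = -log(2.11e-04) = 3.68.

pH = pKa = 3.68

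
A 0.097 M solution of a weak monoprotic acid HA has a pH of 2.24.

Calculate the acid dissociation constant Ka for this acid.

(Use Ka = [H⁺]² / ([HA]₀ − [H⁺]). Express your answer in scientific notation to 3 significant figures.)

[H⁺] = 10^(−pH) = 10^(−2.24) = 5.754e-03 M. For HA ⇌ H⁺ + A⁻, Ka = [H⁺][A⁻]/[HA] = [H⁺]² / ([HA]₀ − [H⁺]) = (5.754e-03)² / (0.097 − 5.754e-03) = 3.63e-04.

K_a = 3.63e-04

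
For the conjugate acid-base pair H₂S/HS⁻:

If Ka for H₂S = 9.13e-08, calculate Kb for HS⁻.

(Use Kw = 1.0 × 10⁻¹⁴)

For a conjugate pair Ka × Kb = Kw, so Kb = Kw/Ka = 1.0 × 10⁻¹⁴ / 9.13e-08 = 1.10e-07.

K_b = 1.10e-07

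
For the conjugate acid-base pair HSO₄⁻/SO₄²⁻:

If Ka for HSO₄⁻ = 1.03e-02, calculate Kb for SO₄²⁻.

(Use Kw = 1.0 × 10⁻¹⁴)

For a conjugate pair Ka × Kb = Kw, so Kb = Kw/Ka = 1.0 × 10⁻¹⁴ / 1.03e-02 = 9.71e-13.

K_b = 9.71e-13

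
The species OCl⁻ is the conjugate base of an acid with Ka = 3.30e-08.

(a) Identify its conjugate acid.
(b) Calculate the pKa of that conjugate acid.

(a) The conjugate acid is formed by adding one H⁺ to OCl⁻, giving HOCl. (b) pKa = -log(Ka) = -log(3.30e-08) = 7.48.

Conjugate acid: HOCl; pK_a = 7.48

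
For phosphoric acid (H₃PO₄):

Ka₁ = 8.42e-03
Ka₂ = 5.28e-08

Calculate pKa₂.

pKa₂ = -log(Ka₂) = -log(5.28e-08) = 7.28.

pK_{a2} = 7.28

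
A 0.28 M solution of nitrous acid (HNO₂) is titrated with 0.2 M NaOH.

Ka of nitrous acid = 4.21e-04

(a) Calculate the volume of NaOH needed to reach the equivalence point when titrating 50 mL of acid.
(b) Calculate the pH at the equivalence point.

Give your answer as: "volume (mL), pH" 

moles acid = 0.28 × 50/1000 = 0.014 mol; V_base = moles/0.2 × 1000 = 70.0 mL. At equivalence only the conjugate base is present: [A⁻] = 0.014/0.120 = 1.1667e-01 M. Kb = Kw/Ka = 2.38e-11; [OH⁻] = √(Kb × [A⁻]) = 1.6647e-06; pOH = 5.78; pH = 14 - pOH = 8.22.

V = 70.0 mL, pH = 8.22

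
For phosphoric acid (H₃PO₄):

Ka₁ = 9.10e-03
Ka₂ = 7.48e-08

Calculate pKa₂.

pKa₂ = -log(Ka₂) = -log(7.48e-08) = 7.13.

pK_{a2} = 7.13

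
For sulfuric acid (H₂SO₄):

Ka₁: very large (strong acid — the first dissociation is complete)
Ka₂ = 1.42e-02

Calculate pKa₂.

pKa₂ = -log(Ka₂) = -log(1.42e-02) = 1.85.

pK_{a2} = 1.85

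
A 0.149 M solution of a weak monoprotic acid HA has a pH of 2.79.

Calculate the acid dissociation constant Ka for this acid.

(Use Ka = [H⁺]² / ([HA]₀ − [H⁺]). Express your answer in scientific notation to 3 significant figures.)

[H⁺] = 10^(−pH) = 10^(−2.79) = 1.622e-03 M. For HA ⇌ H⁺ + A⁻, Ka = [H⁺][A⁻]/[HA] = [H⁺]² / ([HA]₀ − [H⁺]) = (1.622e-03)² / (0.149 − 1.622e-03) = 1.78e-05.

K_a = 1.78e-05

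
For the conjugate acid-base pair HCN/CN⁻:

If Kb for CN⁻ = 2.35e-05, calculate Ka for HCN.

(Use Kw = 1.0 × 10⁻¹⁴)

For a conjugate pair Ka × Kb = Kw, so Ka = Kw/Kb = 1.0 × 10⁻¹⁴ / 2.35e-05 = 4.26e-10.

K_a = 4.26e-10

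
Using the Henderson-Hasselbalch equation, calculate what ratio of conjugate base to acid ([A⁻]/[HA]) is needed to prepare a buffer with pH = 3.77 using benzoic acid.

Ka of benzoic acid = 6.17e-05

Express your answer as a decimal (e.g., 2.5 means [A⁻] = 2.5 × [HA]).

pKa = -log(6.17e-05) = 4.2097. pH = pKa + log([A⁻]/[HA]), so log([A⁻]/[HA]) = pH − pKa = 3.77 − 4.2097 = -0.4397. [A⁻]/[HA] = 10^(-0.4397) = 0.363

[A⁻]/[HA] = 0.363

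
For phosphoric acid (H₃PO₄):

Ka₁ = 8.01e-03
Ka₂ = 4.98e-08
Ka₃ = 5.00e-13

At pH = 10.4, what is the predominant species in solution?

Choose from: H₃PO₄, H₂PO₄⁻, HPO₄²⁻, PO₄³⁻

pKa₁ = 2.10, pKa₂ = 7.30, pKa₃ = 12.30. For a polyprotic acid the predominant species crosses at each pKa: below pKa_n the protonated form dominates, above it the deprotonated form does. At pH = 10.4, the predominant species is HPO₄²⁻.

HPO₄²⁻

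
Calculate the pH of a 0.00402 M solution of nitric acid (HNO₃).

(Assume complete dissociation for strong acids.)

[H⁺] = 0.00402 M for strong acid. pH = -log[H⁺] = -log(0.00402)

pH = 2.40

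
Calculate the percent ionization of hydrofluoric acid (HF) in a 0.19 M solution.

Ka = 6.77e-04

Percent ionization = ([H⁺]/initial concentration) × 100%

Using Ka equilibrium: x² + Ka×x - Ka×C = 0. Solving: [H⁺] = 1.1008e-02. Percent = (1.1008e-02/0.19) × 100

Percent ionization = 5.79%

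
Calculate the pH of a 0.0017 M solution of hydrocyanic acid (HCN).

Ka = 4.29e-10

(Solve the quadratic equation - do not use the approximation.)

x² + Ka×x - Ka×C = 0. Using quadratic formula: [H⁺] = 8.5378e-07

pH = 6.07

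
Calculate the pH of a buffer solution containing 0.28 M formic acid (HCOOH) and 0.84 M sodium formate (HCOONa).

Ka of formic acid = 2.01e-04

pKa = -log(2.01e-04) = 3.70. pH = pKa + log([A⁻]/[HA]) = 3.70 + log(0.84/0.28)

pH = 4.17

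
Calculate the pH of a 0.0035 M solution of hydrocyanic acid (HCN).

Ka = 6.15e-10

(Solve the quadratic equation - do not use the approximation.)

x² + Ka×x - Ka×C = 0. Using quadratic formula: [H⁺] = 1.4668e-06

pH = 5.83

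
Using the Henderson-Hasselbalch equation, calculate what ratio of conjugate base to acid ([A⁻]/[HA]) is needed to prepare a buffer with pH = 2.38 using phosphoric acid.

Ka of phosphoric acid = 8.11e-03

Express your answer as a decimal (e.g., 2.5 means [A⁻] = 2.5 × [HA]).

pKa = -log(8.11e-03) = 2.0910. pH = pKa + log([A⁻]/[HA]), so log([A⁻]/[HA]) = pH − pKa = 2.38 − 2.0910 = 0.2890. [A⁻]/[HA] = 10^(0.2890) = 1.95

[A⁻]/[HA] = 1.95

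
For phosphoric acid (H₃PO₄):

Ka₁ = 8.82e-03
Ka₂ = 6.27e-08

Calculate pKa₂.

pKa₂ = -log(Ka₂) = -log(6.27e-08) = 7.20.

pK_{a2} = 7.20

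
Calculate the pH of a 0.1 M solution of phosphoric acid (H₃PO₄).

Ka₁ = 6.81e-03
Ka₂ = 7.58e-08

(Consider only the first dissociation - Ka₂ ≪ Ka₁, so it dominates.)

First dissociation dominates. From Ka₁ = [H⁺][HA⁻]/[H₂A], x² + Ka₁·x − Ka₁·C = 0 with C = 0.1 M and Ka₁ = 6.81e-03. Solving: [H⁺] = (−Ka₁ + √(Ka₁² + 4·Ka₁·C)) / 2 = 2.2912e-02 M. pH = -log(2.2912e-02) = 1.64.

pH = 1.64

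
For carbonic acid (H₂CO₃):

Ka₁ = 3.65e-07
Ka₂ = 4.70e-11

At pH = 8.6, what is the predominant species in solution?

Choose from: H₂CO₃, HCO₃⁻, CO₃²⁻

pKa₁ = 6.44, pKa₂ = 10.33. For a polyprotic acid the predominant species crosses at each pKa: below pKa_n the protonated form dominates, above it the deprotonated form does. At pH = 8.6, the predominant species is HCO₃⁻.

HCO₃⁻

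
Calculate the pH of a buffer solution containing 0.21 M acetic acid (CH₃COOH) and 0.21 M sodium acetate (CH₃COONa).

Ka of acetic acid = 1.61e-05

pKa = -log(1.61e-05) = 4.79. pH = pKa + log([A⁻]/[HA]) = 4.79 + log(0.21/0.21)

pH = 4.79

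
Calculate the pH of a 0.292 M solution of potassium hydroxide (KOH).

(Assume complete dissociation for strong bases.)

[OH⁻] = 0.292 M for strong base. pOH = -log[OH⁻] = 0.53, pH = 14 - pOH

pH = 13.47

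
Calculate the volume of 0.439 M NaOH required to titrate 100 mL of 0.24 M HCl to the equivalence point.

At equivalence: moles acid = moles base. moles HCl = 0.24 × 100/1000 = 0.024 mol. V_base = moles / 0.439 × 1000 = 54.7 mL.

V_{base} = 54.7 mL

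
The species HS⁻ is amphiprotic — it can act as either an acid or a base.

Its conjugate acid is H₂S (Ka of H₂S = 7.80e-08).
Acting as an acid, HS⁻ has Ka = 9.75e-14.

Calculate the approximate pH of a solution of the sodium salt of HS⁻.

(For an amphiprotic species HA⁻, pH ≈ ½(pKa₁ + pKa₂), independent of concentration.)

pKa₁ = -log(7.80e-08) = 7.11; pKa₂ = -log(9.75e-14) = 13.01. For an amphiprotic species, pH ≈ ½(pKa₁ + pKa₂) = ½(7.11 + 13.01) = 10.06.

pH = 10.06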